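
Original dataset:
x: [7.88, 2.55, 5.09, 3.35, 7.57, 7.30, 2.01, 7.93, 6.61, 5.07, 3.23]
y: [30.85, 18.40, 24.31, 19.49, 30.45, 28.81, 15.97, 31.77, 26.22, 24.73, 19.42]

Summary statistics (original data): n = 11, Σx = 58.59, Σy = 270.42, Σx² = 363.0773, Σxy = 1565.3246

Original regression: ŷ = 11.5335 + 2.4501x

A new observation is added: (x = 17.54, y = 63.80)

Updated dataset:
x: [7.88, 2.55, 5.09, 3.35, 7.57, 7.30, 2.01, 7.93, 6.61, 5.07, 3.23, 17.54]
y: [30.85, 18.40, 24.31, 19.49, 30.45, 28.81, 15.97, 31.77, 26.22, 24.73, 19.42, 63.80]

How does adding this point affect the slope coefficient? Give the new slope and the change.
New slope β₁ = 3.0042 versus 2.4501 before: a change of +0.5541 (+22.6%).

x = 17.54 lies well outside the original x-range [2.01, 7.93] (x̄ ≈ 5.33), so this observation has high leverage and can move the slope substantially.

Step 1: Update the sums with the new point (n goes from 11 to 12)
Σx  = 58.59 + 17.54 = 76.13
Σy  = 270.42 + 63.80 = 334.22
Σx² = 363.0773 + 17.54² = 363.0773 + 307.6516 = 670.7289
Σxy = 1565.3246 + 17.54×63.80 = 1565.3246 + 1119.0520 = 2684.3766

Step 2: Recompute the slope with b₁ = (nΣxy − ΣxΣy) / (nΣx² − (Σx)²)
Numerator   = 12×2684.3766 − 76.13×334.22 = 32212.5192 − 25444.1686 = 6768.3506
Denominator = 12×670.7289 − 76.13² = 8048.7468 − 5795.7769 = 2252.9699
b₁(new) = 6768.3506 / 2252.9699 = 3.0042

(Same formula on the original sums: (11×1565.3246 − 58.59×270.42) / (11×363.0773 − 58.59²) = 1374.6628 / 561.0622 = 2.4501, matching the given fit.)

Step 3: Change in slope
Δβ₁ = 3.0042 − 2.4501 = +0.5541
Relative change = +0.5541 / 2.4501 × 100% = +22.6%
→ the slope increases when the point is added.

Because the point sits above the extension of the original line at a high-leverage x, it tilts the fit up.
In practice: refit with and without it and report both if conclusions differ.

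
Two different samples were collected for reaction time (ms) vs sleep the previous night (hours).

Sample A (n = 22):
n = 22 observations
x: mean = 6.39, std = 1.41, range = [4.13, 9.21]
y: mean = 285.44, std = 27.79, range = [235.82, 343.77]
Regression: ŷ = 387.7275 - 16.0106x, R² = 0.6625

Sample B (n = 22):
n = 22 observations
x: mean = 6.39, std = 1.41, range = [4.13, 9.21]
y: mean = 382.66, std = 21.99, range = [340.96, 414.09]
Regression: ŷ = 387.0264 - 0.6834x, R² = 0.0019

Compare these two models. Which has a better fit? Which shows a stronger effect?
Model A has the better fit (R² = 0.6625 vs 0.0019). Model A shows the stronger effect (|β₁| = 16.0106 vs 0.6834).

Model Comparison:

Goodness of fit (R²):
- Model A: R² = 0.6625 → 66.25% of variance in reaction time explained
- Model B: R² = 0.0019 → 0.19% of variance in reaction time explained
- 0.6625 > 0.0019 → Model A has the better fit

Effect size (slope magnitude):
- Model A: β₁ = -16.0106 → predicted reaction time falls 16.0106 ms per additional hour of sleep
- Model B: β₁ = -0.6834 → predicted reaction time falls 0.6834 ms per additional hour of sleep
- |-16.0106| > |-0.6834| → Model A shows the stronger marginal effect

Notes:
- R² measures how tightly points cluster around the line; β₁ measures how steep the line is — they answer different questions.
- The two samples could reflect different populations, time periods, or measurement quality.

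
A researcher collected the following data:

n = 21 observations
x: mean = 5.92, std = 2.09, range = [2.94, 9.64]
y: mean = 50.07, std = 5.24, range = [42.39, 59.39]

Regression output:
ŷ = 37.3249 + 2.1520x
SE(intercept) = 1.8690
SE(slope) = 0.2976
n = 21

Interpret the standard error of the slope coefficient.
The slope 2.1520 is pinned down to within about ±0.2976 (one SE) by these data — relative uncertainty 13.8%, i.e. precise.

What SE measures:
- The standard error quantifies the sampling variability of the coefficient estimate
- It is the estimated standard deviation of β̂₁ across hypothetical repeated samples of the same size
- Smaller SE → more precise estimate

Relative precision:
- SE / |β̂₁| = 0.2976 / 2.1520 = 13.8%
- Rule of thumb (under 20%: precise; 20% to under 50%: moderately precise; 50% or more: imprecise) → precise

Rough 95% range (±2 SE): 2.1520 ± 0.5952 → (1.5568, 2.7472).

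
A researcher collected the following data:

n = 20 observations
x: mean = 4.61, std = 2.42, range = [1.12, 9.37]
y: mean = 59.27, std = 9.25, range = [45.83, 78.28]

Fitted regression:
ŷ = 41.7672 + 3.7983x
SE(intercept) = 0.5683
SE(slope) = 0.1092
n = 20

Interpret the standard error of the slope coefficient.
SE(β̂₁) = 0.1092 is the estimated standard deviation of the slope estimate across repeated samples; relative to β̂₁ = 3.7983 that is 2.9%, a precise estimate.

SE(β̂₁) = s / √Sxx, where s is the residual standard deviation and Sxx = Σ(x − x̄)². It is the yardstick for how far β̂₁ = 3.7983 could plausibly be from the true slope.

Relative precision:
- SE / |β̂₁| = 0.1092 / 3.7983 = 2.9%
- Rule of thumb (under 20%: precise; 20% to under 50%: moderately precise; 50% or more: imprecise) → precise

Link to the t-test: t = β̂₁ / SE(β̂₁) = 3.7983 / 0.1092 = 34.7830, the statistic for H₀: β₁ = 0.

What drives SE(β̂₁): more residual scatter → larger SE.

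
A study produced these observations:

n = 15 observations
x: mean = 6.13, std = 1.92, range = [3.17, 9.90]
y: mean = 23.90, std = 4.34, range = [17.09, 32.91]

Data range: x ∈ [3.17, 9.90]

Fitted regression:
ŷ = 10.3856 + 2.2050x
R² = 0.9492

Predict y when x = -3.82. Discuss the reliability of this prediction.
The equation gives ŷ = 1.9625; however x = -3.82 is 6.99 units below the observed range, so this extrapolated value should not be trusted.

Prediction calculation:
ŷ = 10.3856 + 2.2050 × (-3.82)
ŷ = 1.9625

Reliability:
- Data range: x ∈ [3.17, 9.90]
- Prediction point: x = -3.82 is 6.99 units below the observed range → this is EXTRAPOLATION, not interpolation

Why that matters here:
- The standard error of prediction grows with (x − x̄)², and x = -3.82 is far from x̄ = 6.13
- R² describes fit only over the sampled x values; it says nothing about behaviour beyond them
- Real relationships often flatten, saturate, or turn nonlinear at extremes

A defensible statement: 'if the linear trend continued to x = -3.82, y would be about 1.9625' — the premise is untested.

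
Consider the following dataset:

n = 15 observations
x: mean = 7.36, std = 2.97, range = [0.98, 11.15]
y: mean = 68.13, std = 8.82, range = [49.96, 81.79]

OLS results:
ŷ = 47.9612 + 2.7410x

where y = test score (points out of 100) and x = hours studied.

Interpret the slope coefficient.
On average, test score is about 2.7410 points higher for every extra hour of study time.

The slope β₁ = 2.7410 gives the rate at which the fitted test score changes with study time.

Interpretation:
- Study time up by 1 hour → predicted test score increases by 2.7410 points
- The effect is assumed constant over the observed range of x (linearity)
- The slope describes association in these data, not necessarily a causal effect

The intercept β₀ = 47.9612 is the predicted test score when study time = 0; since the smallest observed x is 0.98, this is an extrapolation and mainly anchors the line.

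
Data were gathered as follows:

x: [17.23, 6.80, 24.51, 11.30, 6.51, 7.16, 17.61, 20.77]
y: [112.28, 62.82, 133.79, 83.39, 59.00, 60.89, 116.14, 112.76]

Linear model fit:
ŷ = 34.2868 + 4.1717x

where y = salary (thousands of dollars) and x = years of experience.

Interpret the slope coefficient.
For each additional year of experience, predicted salary increases by approximately 4.1717 thousand dollars.

The slope coefficient β₁ = 4.1717 represents the marginal effect of experience on salary.

Interpretation:
- Experience up by 1 year → predicted salary increases by 4.1717 thousand dollars
- This is a linear approximation: the same per-unit change is assumed across the whole observed x range

The intercept β₀ = 34.2868 is the predicted salary when experience = 0; since the smallest observed x is 6.51, this is an extrapolation and mainly anchors the line.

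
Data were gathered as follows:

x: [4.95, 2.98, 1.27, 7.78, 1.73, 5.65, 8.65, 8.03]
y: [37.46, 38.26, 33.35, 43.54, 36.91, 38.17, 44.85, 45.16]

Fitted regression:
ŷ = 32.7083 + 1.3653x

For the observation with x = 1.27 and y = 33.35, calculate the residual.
Residual = -1.0922

The residual is the difference between the actual value and the predicted value:

Residual = y - ŷ

Step 1: Calculate predicted value
ŷ = 32.7083 + 1.3653 × 1.27
ŷ = 34.4422

Step 2: Calculate residual
Residual = 33.35 - 34.4422
Residual = -1.0922

The residual is negative, so the observed y = 33.35 sits below the regression line (the line overestimates it by 1.0922).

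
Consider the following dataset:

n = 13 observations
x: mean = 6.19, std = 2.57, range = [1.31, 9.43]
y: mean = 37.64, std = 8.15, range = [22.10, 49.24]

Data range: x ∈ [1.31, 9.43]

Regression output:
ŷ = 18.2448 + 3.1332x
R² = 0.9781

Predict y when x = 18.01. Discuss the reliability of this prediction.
The equation gives ŷ = 74.6737; however x = 18.01 is 8.58 units above the observed range, so this extrapolated value should not be trusted.

Prediction calculation:
ŷ = 18.2448 + 3.1332 × 18.01
ŷ = 74.6737

Reliability:
- Data range: x ∈ [1.31, 9.43]
- Prediction point: x = 18.01 is 8.58 units above the observed range → this is EXTRAPOLATION, not interpolation

Why that matters here:
- R² describes fit only over the sampled x values; it says nothing about behaviour beyond them
- Real relationships often flatten, saturate, or turn nonlinear at extremes
- The linear relationship may not hold outside the observed range

A defensible statement: 'if the linear trend continued to x = 18.01, y would be about 74.6737' — the premise is untested.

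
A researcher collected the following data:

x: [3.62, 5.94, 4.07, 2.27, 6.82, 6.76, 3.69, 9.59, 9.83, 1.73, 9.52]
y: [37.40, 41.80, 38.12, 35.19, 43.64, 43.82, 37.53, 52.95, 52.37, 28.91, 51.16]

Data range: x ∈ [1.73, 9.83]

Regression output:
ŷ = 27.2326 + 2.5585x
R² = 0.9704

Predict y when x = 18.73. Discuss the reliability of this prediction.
ŷ = 75.1533, but this is extrapolation (above the data range [1.73, 9.83]) and may be unreliable.

Prediction calculation:
ŷ = 27.2326 + 2.5585 × 18.73
ŷ = 75.1533

Reliability:
- Data range: x ∈ [1.73, 9.83]
- Prediction point: x = 18.73 is 8.90 units above the observed range → this is EXTRAPOLATION, not interpolation

Why that matters here:
- The standard error of prediction grows with (x − x̄)², and x = 18.73 is far from x̄ = 5.80
- R² describes fit only over the sampled x values; it says nothing about behaviour beyond them
- Real relationships often flatten, saturate, or turn nonlinear at extremes

A defensible statement: 'if the linear trend continued to x = 18.73, y would be about 75.1533' — the premise is untested.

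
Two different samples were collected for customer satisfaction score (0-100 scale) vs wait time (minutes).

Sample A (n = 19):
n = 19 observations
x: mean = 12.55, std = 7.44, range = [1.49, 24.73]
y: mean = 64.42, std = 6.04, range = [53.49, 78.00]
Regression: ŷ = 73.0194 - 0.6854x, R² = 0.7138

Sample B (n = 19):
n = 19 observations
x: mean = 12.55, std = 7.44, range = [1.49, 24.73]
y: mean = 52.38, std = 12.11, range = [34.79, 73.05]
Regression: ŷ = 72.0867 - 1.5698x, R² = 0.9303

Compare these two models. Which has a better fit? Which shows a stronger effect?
Model B has the better fit (R² = 0.9303 vs 0.7138). Model B shows the stronger effect (|β₁| = 1.5698 vs 0.6854).

Model Comparison:

Which explains more variance? (R²)
- Model A: R² = 0.7138 → 71.38% of variance in satisfaction score explained
- Model B: R² = 0.9303 → 93.03% of variance in satisfaction score explained
- 0.9303 > 0.7138 → Model B has the better fit

Strength of effect — compare |β₁|:
- Model A: β₁ = -0.6854 → predicted satisfaction score falls 0.6854 points per additional minute of wait time
- Model B: β₁ = -1.5698 → predicted satisfaction score falls 1.5698 points per additional minute of wait time
- |-0.6854| < |-1.5698| → Model B shows the stronger marginal effect

Note: The two samples could reflect different populations, time periods, or measurement quality.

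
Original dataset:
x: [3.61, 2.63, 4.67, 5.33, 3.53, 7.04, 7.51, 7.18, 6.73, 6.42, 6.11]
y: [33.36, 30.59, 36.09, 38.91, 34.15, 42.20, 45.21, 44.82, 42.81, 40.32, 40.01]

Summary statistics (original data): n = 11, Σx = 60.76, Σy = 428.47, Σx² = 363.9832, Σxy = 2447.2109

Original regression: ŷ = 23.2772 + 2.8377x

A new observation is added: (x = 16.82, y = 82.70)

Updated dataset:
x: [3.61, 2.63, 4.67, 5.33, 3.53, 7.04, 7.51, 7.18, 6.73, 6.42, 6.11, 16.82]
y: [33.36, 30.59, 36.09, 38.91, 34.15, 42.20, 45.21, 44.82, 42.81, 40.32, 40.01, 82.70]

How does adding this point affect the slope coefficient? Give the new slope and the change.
New slope β₁ = 3.6708 versus 2.8377 before: a change of +0.8331 (+29.4%).

x = 16.82 lies well outside the original x-range [2.63, 7.51] (x̄ ≈ 5.52), so this observation has high leverage and can move the slope substantially.

Step 1: Update the sums with the new point (n goes from 11 to 12)
Σx  = 60.76 + 16.82 = 77.58
Σy  = 428.47 + 82.70 = 511.17
Σx² = 363.9832 + 16.82² = 363.9832 + 282.9124 = 646.8956
Σxy = 2447.2109 + 16.82×82.70 = 2447.2109 + 1391.0140 = 3838.2249

Step 2: Recompute the slope with b₁ = (nΣxy − ΣxΣy) / (nΣx² − (Σx)²)
Numerator   = 12×3838.2249 − 77.58×511.17 = 46058.6988 − 39656.5686 = 6402.1302
Denominator = 12×646.8956 − 77.58² = 7762.7472 − 6018.6564 = 1744.0908
b₁(new) = 6402.1302 / 1744.0908 = 3.6708

(Same formula on the original sums: (11×2447.2109 − 60.76×428.47) / (11×363.9832 − 60.76²) = 885.4827 / 312.0376 = 2.8377, matching the given fit.)

Step 3: Change in slope
Δβ₁ = 3.6708 − 2.8377 = +0.8331
Relative change = +0.8331 / 2.8377 × 100% = +29.4%
→ the slope increases when the point is added.

Because the point sits above the extension of the original line at a high-leverage x, it tilts the fit up.
In practice: refit with and without it and report both if conclusions differ; examine leverage (hᵢ) and Cook's distance rather than deleting it automatically.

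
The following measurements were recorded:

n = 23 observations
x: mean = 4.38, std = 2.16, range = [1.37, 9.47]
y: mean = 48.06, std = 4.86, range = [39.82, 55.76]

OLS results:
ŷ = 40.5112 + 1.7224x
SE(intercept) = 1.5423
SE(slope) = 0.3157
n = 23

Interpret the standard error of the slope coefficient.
SE(slope) = 0.3157 measures the uncertainty in the estimated slope. The coefficient is estimated precisely (SE/|β̂₁| = 18.3%).

SE(β̂₁) = s / √Sxx, where s is the residual standard deviation and Sxx = Σ(x − x̄)². It is the yardstick for how far β̂₁ = 1.7224 could plausibly be from the true slope.

Relative precision:
- SE / |β̂₁| = 0.3157 / 1.7224 = 18.3%
- Rule of thumb (under 20%: precise; 20% to under 50%: moderately precise; 50% or more: imprecise) → precise

Rough 95% range (±2 SE): 1.7224 ± 0.6314 → (1.0910, 2.3538).

What drives SE(β̂₁): wider spread of x values → smaller SE; larger n (here n = 23) → smaller SE; more residual scatter → larger SE.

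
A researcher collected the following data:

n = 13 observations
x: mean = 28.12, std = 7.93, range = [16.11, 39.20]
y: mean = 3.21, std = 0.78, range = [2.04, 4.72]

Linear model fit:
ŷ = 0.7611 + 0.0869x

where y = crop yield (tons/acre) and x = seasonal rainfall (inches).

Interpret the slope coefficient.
An increase of one inch in rainfall is associated with a 0.0869 tons/acre increase in predicted crop yield.

β₁ = 0.0869 is the change in predicted crop yield (tons/acre) per additional inch of rainfall.

Interpretation:
- Rainfall up by 1 inch → predicted crop yield increases by 0.0869 tons/acre
- The effect is assumed constant over the observed range of x (linearity)

The intercept β₀ = 0.7611 is the predicted crop yield when rainfall = 0; since the smallest observed x is 16.11, this is an extrapolation and mainly anchors the line.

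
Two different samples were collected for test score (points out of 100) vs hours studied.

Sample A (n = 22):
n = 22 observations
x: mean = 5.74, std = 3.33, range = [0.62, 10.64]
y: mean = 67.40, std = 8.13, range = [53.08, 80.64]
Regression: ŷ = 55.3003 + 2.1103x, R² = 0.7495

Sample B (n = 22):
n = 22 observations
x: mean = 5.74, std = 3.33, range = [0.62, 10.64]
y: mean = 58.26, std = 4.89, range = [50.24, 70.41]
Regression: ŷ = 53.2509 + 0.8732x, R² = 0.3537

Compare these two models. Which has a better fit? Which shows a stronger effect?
Model A has the better fit (R² = 0.7495 vs 0.3537). Model A shows the stronger effect (|β₁| = 2.1103 vs 0.8732).

Model Comparison:

Goodness of fit (R²):
- Model A: R² = 0.7495 → 74.95% of variance in test score explained
- Model B: R² = 0.3537 → 35.37% of variance in test score explained
- 0.7495 > 0.3537 → Model A has the better fit

Which has the larger per-hour effect? (|β₁|)
- Model A: β₁ = 2.1103 → predicted test score rises 2.1103 points per additional hour of study time
- Model B: β₁ = 0.8732 → predicted test score rises 0.8732 points per additional hour of study time
- |2.1103| > |0.8732| → Model A shows the stronger marginal effect

Notes:
- A better fit (higher R²) doesn't necessarily mean a more important relationship.
- A steeper slope doesn't make a better model if the scatter around the line is large.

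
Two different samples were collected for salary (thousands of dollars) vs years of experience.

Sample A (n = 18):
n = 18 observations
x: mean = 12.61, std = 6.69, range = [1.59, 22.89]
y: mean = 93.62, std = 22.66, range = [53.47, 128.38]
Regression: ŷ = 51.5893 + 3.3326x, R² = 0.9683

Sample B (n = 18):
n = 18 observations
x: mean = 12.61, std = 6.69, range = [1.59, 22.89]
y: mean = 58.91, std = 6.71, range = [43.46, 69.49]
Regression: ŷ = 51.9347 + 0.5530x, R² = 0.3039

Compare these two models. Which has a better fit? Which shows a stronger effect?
Model A has the better fit (R² = 0.9683 vs 0.3039). Model A shows the stronger effect (|β₁| = 3.3326 vs 0.5530).

Model Comparison:

Fit — compare R²:
- Model A: R² = 0.9683 → 96.83% of variance in salary explained
- Model B: R² = 0.3039 → 30.39% of variance in salary explained
- 0.9683 > 0.3039 → Model A has the better fit

Which has the larger per-year effect? (|β₁|)
- Model A: β₁ = 3.3326 → predicted salary rises 3.3326 thousand dollars per additional year of experience
- Model B: β₁ = 0.5530 → predicted salary rises 0.5530 thousand dollars per additional year of experience
- |3.3326| > |0.5530| → Model A shows the stronger marginal effect

Note: A steeper slope doesn't make a better model if the scatter around the line is large.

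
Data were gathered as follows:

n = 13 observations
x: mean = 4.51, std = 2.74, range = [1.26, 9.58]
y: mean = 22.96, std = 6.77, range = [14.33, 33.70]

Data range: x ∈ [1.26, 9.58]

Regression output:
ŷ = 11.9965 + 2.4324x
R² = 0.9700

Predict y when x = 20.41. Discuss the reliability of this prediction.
ŷ = 61.6418 (extrapolation — x = 20.41 lies outside [1.26, 9.58], so reliability is low).

Prediction calculation:
ŷ = 11.9965 + 2.4324 × 20.41
ŷ = 61.6418

Reliability:
- Data range: x ∈ [1.26, 9.58]
- Prediction point: x = 20.41 is 10.83 units above the observed range → this is EXTRAPOLATION, not interpolation

Why that matters here:
- There are no observations near this x to validate the fitted line there
- Real relationships often flatten, saturate, or turn nonlinear at extremes
- The standard error of prediction grows with (x − x̄)², and x = 20.41 is far from x̄ = 4.51

The R² = 0.9700 only validates the fit within [1.26, 9.58]; treat ŷ = 61.6418 with caution.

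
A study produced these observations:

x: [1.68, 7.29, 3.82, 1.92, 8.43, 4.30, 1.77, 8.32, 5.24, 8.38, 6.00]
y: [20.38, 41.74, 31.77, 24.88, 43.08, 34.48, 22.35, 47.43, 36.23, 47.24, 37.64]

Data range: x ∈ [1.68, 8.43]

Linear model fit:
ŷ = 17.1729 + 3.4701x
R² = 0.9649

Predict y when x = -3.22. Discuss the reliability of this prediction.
ŷ = 5.9992 (extrapolation — x = -3.22 lies outside [1.68, 8.43], so reliability is low).

Prediction calculation:
ŷ = 17.1729 + 3.4701 × (-3.22)
ŷ = 5.9992

Reliability:
- Data range: x ∈ [1.68, 8.43]
- Prediction point: x = -3.22 is 4.90 units below the observed range → this is EXTRAPOLATION, not interpolation

Why that matters here:
- There are no observations near this x to validate the fitted line there
- R² describes fit only over the sampled x values; it says nothing about behaviour beyond them

The R² = 0.9649 only validates the fit within [1.68, 8.43]; treat ŷ = 5.9992 with caution.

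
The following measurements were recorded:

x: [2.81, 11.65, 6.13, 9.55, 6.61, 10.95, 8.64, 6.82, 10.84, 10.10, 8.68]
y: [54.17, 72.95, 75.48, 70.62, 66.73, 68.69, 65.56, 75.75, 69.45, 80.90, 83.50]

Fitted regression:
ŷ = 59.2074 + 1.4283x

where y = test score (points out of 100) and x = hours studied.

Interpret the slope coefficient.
On average, test score is about 1.4283 points higher for every extra hour of study time.

β₁ = 1.4283 is the change in predicted test score (points) per additional hour of study time.

Interpretation:
- Study time up by 1 hour → predicted test score increases by 1.4283 points
- The effect is assumed constant over the observed range of x (linearity)

The intercept β₀ = 59.2074 is the predicted test score when study time = 0; since the smallest observed x is 2.81, this is an extrapolation and mainly anchors the line.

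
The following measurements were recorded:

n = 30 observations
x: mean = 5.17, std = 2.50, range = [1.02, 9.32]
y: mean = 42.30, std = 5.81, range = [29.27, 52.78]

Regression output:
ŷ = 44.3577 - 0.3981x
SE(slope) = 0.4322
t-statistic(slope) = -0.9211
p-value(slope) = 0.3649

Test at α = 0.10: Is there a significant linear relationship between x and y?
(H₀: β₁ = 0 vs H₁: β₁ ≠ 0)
p-value = 0.3649 ≥ α = 0.10, so we fail to reject H₀. The relationship is not significant.

Hypothesis test for the slope coefficient:

H₀: β₁ = 0 (no linear relationship)
H₁: β₁ ≠ 0 (linear relationship exists)

Test statistic: t = β̂₁ / SE(β̂₁) = -0.3981 / 0.4322 = -0.9211

The p-value (0.3649) is the probability, under H₀, of a t-statistic at least as extreme as |t| = 0.9211 (two-sided, df = n − 2 = 28).

Decision rule: reject H₀ if p-value < α.
p-value = 0.3649 ≥ α = 0.10 → fail to reject H₀.

There is not sufficient evidence at the 10% significance level to conclude that a linear relationship exists between x and y.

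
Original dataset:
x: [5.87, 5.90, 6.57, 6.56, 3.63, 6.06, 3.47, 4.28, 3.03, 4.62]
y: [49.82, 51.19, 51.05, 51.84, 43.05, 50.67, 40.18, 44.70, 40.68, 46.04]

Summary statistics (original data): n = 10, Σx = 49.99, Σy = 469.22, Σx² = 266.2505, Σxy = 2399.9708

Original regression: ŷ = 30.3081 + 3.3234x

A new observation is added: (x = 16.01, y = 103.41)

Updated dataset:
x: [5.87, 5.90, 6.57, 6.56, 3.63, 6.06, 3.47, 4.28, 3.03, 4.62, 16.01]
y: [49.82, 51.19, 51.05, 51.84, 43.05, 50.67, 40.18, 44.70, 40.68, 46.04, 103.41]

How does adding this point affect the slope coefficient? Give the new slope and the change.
The slope changes from 3.3234 to 4.8968 (change of +1.5734, or +47.3%).

x = 16.01 lies well outside the original x-range [3.03, 6.57] (x̄ ≈ 5.00), so this observation has high leverage and can move the slope substantially.

Step 1: Update the sums with the new point (n goes from 10 to 11)
Σx  = 49.99 + 16.01 = 66.00
Σy  = 469.22 + 103.41 = 572.63
Σx² = 266.2505 + 16.01² = 266.2505 + 256.3201 = 522.5706
Σxy = 2399.9708 + 16.01×103.41 = 2399.9708 + 1655.5941 = 4055.5649

Step 2: Recompute the slope with b₁ = (nΣxy − ΣxΣy) / (nΣx² − (Σx)²)
Numerator   = 11×4055.5649 − 66.00×572.63 = 44611.2139 − 37793.5800 = 6817.6339
Denominator = 11×522.5706 − 66.00² = 5748.2766 − 4356.0000 = 1392.2766
b₁(new) = 6817.6339 / 1392.2766 = 4.8968

(Same formula on the original sums: (10×2399.9708 − 49.99×469.22) / (10×266.2505 − 49.99²) = 543.4002 / 163.5049 = 3.3234, matching the given fit.)

Step 3: Change in slope
Δβ₁ = 4.8968 − 3.3234 = +1.5734
Relative change = +1.5734 / 3.3234 × 100% = +47.3%
→ the slope increases when the point is added.

A high-leverage point only changes the slope if it is off the original line; here y = 103.41 is above the original trend, so the slope increases.
In practice: examine leverage (hᵢ) and Cook's distance rather than deleting it automatically; refit with and without it and report both if conclusions differ.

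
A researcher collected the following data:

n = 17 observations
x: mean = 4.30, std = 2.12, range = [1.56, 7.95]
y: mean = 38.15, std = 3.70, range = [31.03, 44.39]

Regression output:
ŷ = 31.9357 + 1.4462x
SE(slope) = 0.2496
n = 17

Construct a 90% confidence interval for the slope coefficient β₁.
The 90% CI for β₁ is (1.0086, 1.8838)

Confidence interval for the slope:

The 90% CI for β₁ is: β̂₁ ± t*(α/2, n-2) × SE(β̂₁)

Step 1: Find critical t-value
- Confidence level = 0.9
- Degrees of freedom = n - 2 = 17 - 2 = 15
- t*(α/2, 15) = 1.7531

Step 2: Calculate margin of error
Margin = 1.7531 × 0.2496 = 0.4376

Step 3: Construct interval
CI = 1.4462 ± 0.4376
CI = (1.0086, 1.8838)

Interpretation: each one-unit increase in x is associated with a change in mean y of between 1.0086 and 1.8838, with 90% confidence.
Both endpoints are positive, so the data support a genuinely positive slope at this confidence level.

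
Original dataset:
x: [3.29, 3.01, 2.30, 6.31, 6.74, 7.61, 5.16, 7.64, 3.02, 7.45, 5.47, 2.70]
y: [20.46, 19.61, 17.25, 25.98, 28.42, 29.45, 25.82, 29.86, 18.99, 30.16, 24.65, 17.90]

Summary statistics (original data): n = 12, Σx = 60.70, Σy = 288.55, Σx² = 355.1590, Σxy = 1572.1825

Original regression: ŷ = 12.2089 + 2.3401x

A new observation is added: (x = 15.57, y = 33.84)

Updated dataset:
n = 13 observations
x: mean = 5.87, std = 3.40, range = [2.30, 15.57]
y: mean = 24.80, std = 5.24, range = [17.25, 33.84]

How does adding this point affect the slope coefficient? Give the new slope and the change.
Adding the point moves β₁ from 2.3401 to 1.3832, i.e. it decreases by 0.9569 (-40.9%).

x = 15.57 lies well outside the original x-range [2.30, 7.64] (x̄ ≈ 5.06), so this observation has high leverage and can move the slope substantially.

Step 1: Update the sums with the new point (n goes from 12 to 13)
Σx  = 60.70 + 15.57 = 76.27
Σy  = 288.55 + 33.84 = 322.39
Σx² = 355.1590 + 15.57² = 355.1590 + 242.4249 = 597.5839
Σxy = 1572.1825 + 15.57×33.84 = 1572.1825 + 526.8888 = 2099.0713

Step 2: Recompute the slope with b₁ = (nΣxy − ΣxΣy) / (nΣx² − (Σx)²)
Numerator   = 13×2099.0713 − 76.27×322.39 = 27287.9269 − 24588.6853 = 2699.2416
Denominator = 13×597.5839 − 76.27² = 7768.5907 − 5817.1129 = 1951.4778
b₁(new) = 2699.2416 / 1951.4778 = 1.3832

(Same formula on the original sums: (12×1572.1825 − 60.70×288.55) / (12×355.1590 − 60.70²) = 1351.2050 / 577.4180 = 2.3401, matching the given fit.)

Step 3: Change in slope
Δβ₁ = 1.3832 − 2.3401 = -0.9569
Relative change = -0.9569 / 2.3401 × 100% = -40.9%
→ the slope decreases when the point is added.

A high-leverage point only changes the slope if it is off the original line; here y = 33.84 is below the original trend, so the slope decreases.
In practice: refit with and without it and report both if conclusions differ; check such a point for data-entry or measurement error.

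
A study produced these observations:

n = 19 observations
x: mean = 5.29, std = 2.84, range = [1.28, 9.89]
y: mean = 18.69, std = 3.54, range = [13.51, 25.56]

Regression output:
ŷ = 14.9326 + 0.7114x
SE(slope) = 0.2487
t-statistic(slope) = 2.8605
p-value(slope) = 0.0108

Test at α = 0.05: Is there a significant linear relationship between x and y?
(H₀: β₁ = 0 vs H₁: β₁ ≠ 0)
p-value = 0.0108 < α = 0.05, so we reject H₀. The relationship is significant.

Hypothesis test for the slope coefficient:

H₀: β₁ = 0 (no linear relationship)
H₁: β₁ ≠ 0 (linear relationship exists)

Test statistic: t = β̂₁ / SE(β̂₁) = 0.7114 / 0.2487 = 2.8605

p = 0.0108: how often a slope estimate this far from 0 (in SE units) would arise by chance if β₁ were truly 0.

Decision rule: reject H₀ if p-value < α.
p-value = 0.0108 < α = 0.05 → reject H₀.

At α = 0.05 the data do provide convincing evidence of a nonzero slope.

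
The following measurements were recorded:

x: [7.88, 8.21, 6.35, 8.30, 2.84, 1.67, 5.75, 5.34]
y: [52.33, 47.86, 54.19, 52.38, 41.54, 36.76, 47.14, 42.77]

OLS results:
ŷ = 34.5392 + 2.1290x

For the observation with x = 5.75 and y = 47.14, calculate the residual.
Residual = 0.3590

The residual is the difference between the actual value and the predicted value:

Residual = y - ŷ

Step 1: Calculate predicted value
ŷ = 34.5392 + 2.1290 × 5.75
ŷ = 46.7810

Step 2: Calculate residual
Residual = 47.14 - 46.7810
Residual = 0.3590

Sign check: y > ŷ, so the point is above the line and the fit underestimates here.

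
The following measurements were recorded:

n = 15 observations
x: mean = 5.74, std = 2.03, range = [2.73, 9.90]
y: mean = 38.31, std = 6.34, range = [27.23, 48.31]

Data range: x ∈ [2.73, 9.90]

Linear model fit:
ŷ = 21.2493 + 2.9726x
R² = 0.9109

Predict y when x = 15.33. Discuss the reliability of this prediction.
The equation gives ŷ = 66.8193; however x = 15.33 is 5.43 units above the observed range, so this extrapolated value should not be trusted.

Prediction calculation:
ŷ = 21.2493 + 2.9726 × 15.33
ŷ = 66.8193

Reliability:
- Data range: x ∈ [2.73, 9.90]
- Prediction point: x = 15.33 is 5.43 units above the observed range → this is EXTRAPOLATION, not interpolation

Why that matters here:
- There are no observations near this x to validate the fitted line there
- R² describes fit only over the sampled x values; it says nothing about behaviour beyond them
- Real relationships often flatten, saturate, or turn nonlinear at extremes

Report the number if required, but flag clearly that it is an extrapolation.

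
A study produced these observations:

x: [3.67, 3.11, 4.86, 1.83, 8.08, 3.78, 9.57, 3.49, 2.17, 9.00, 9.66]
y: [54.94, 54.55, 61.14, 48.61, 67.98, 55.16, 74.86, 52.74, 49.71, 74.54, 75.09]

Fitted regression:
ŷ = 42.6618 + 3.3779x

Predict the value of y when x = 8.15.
ŷ = 70.1917

Plug x = 8.15 into the fitted line:

ŷ = 42.6618 + 3.3779 × 8.15
ŷ = 42.6618 + 27.5299
ŷ = 70.1917

This is a point prediction; actual observations scatter around it by roughly the residual standard deviation.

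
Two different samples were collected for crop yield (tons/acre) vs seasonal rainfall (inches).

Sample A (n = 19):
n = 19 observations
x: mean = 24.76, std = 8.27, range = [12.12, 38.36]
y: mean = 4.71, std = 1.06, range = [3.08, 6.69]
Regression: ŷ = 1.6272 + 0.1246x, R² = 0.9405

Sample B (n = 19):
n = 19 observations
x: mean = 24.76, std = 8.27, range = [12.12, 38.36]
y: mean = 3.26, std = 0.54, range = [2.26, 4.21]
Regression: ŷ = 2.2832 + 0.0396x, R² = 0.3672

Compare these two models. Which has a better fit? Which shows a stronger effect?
Model A has the better fit (R² = 0.9405 vs 0.3672). Model A shows the stronger effect (|β₁| = 0.1246 vs 0.0396).

Model Comparison:

Goodness of fit (R²):
- Model A: R² = 0.9405 → 94.05% of variance in crop yield explained
- Model B: R² = 0.3672 → 36.72% of variance in crop yield explained
- 0.9405 > 0.3672 → Model A has the better fit

Strength of effect — compare |β₁|:
- Model A: β₁ = 0.1246 → predicted crop yield rises 0.1246 tons/acre per additional inch of rainfall
- Model B: β₁ = 0.0396 → predicted crop yield rises 0.0396 tons/acre per additional inch of rainfall
- |0.1246| > |0.0396| → Model A shows the stronger marginal effect

Notes:
- A better fit (higher R²) doesn't necessarily mean a more important relationship.
- A steeper slope doesn't make a better model if the scatter around the line is large.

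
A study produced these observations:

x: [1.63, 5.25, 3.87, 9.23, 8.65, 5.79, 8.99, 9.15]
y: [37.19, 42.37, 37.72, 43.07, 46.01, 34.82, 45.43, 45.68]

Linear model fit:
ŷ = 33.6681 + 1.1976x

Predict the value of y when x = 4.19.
ŷ = 38.6860

x = 4.19 lies inside the observed range [1.63, 9.23], so the fitted equation applies directly:

ŷ = 33.6681 + 1.1976 × 4.19
ŷ = 33.6681 + 5.0179
ŷ = 38.6860

This is the fitted mean response at that x — an individual observation would come with a wider prediction interval.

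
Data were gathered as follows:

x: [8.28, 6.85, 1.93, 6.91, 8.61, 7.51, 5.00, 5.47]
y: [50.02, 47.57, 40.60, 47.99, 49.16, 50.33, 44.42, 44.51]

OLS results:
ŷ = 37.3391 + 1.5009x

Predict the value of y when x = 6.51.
ŷ = 47.1100

x = 6.51 lies inside the observed range [1.93, 8.61], so the fitted equation applies directly:

ŷ = 37.3391 + 1.5009 × 6.51
ŷ = 37.3391 + 9.7709
ŷ = 47.1100

This is the fitted mean response at that x — an individual observation would come with a wider prediction interval.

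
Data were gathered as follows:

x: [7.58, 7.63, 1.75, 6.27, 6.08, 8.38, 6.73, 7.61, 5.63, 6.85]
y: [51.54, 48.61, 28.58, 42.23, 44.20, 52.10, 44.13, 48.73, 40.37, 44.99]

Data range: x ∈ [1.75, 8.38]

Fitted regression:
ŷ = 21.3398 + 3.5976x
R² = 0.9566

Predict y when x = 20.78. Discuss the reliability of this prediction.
ŷ = 96.0979, but this is extrapolation (above the data range [1.75, 8.38]) and may be unreliable.

Prediction calculation:
ŷ = 21.3398 + 3.5976 × 20.78
ŷ = 96.0979

Reliability:
- Data range: x ∈ [1.75, 8.38]
- Prediction point: x = 20.78 is 12.40 units above the observed range → this is EXTRAPOLATION, not interpolation

Why that matters here:
- The linear relationship may not hold outside the observed range
- Real relationships often flatten, saturate, or turn nonlinear at extremes
- There are no observations near this x to validate the fitted line there

The R² = 0.9566 only validates the fit within [1.75, 8.38]; treat ŷ = 96.0979 with caution.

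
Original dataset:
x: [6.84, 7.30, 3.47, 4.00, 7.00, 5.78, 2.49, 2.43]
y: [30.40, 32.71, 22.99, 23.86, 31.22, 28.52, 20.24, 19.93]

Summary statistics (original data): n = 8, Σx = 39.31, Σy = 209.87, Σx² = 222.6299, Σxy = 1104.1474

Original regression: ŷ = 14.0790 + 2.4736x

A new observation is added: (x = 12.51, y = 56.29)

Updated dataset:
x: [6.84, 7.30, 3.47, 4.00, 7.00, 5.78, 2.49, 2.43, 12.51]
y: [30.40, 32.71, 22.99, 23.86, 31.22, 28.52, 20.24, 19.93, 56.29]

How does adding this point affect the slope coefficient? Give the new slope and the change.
New slope β₁ = 3.4155 versus 2.4736 before: a change of +0.9419 (+38.1%).

x = 12.51 lies well outside the original x-range [2.43, 7.30] (x̄ ≈ 4.91), so this observation has high leverage and can move the slope substantially.

Step 1: Update the sums with the new point (n goes from 8 to 9)
Σx  = 39.31 + 12.51 = 51.82
Σy  = 209.87 + 56.29 = 266.16
Σx² = 222.6299 + 12.51² = 222.6299 + 156.5001 = 379.1300
Σxy = 1104.1474 + 12.51×56.29 = 1104.1474 + 704.1879 = 1808.3353

Step 2: Recompute the slope with b₁ = (nΣxy − ΣxΣy) / (nΣx² − (Σx)²)
Numerator   = 9×1808.3353 − 51.82×266.16 = 16275.0177 − 13792.4112 = 2482.6065
Denominator = 9×379.1300 − 51.82² = 3412.1700 − 2685.3124 = 726.8576
b₁(new) = 2482.6065 / 726.8576 = 3.4155

(Same formula on the original sums: (8×1104.1474 − 39.31×209.87) / (8×222.6299 − 39.31²) = 583.1895 / 235.7631 = 2.4736, matching the given fit.)

Step 3: Change in slope
Δβ₁ = 3.4155 − 2.4736 = +0.9419
Relative change = +0.9419 / 2.4736 × 100% = +38.1%
→ the slope increases when the point is added.

A high-leverage point only changes the slope if it is off the original line; here y = 56.29 is above the original trend, so the slope increases.
In practice: refit with and without it and report both if conclusions differ.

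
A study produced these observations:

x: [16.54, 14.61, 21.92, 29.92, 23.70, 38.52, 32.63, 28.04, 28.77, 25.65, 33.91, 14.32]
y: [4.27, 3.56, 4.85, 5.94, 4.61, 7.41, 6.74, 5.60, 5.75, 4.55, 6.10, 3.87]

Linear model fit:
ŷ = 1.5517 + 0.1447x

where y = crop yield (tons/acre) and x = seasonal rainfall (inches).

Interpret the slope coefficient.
For each additional inch of rainfall, predicted crop yield increases by approximately 0.1447 tons/acre.

The slope coefficient β₁ = 0.1447 represents the marginal effect of rainfall on crop yield.

Interpretation:
- Rainfall up by 1 inch → predicted crop yield increases by 0.1447 tons/acre
- The effect is assumed constant over the observed range of x (linearity)
- The slope describes association in these data, not necessarily a causal effect

The intercept β₀ = 1.5517 is the predicted crop yield when rainfall = 0; since the smallest observed x is 14.32, this is an extrapolation and mainly anchors the line.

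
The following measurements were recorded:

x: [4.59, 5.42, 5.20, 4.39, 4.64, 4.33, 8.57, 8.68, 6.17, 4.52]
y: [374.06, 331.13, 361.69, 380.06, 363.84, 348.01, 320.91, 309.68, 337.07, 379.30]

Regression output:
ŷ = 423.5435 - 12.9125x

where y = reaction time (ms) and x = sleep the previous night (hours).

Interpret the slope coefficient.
For each additional hour of sleep, predicted reaction time decreases by approximately 12.9125 ms.

The slope coefficient β₁ = -12.9125 represents the marginal effect of sleep on reaction time.

Interpretation:
- Sleep up by 1 hour → predicted reaction time decreases by 12.9125 ms
- The effect is assumed constant over the observed range of x (linearity)
- The slope describes association in these data, not necessarily a causal effect

The intercept β₀ = 423.5435 is the predicted reaction time when sleep = 0; since the smallest observed x is 4.33, this is an extrapolation and mainly anchors the line.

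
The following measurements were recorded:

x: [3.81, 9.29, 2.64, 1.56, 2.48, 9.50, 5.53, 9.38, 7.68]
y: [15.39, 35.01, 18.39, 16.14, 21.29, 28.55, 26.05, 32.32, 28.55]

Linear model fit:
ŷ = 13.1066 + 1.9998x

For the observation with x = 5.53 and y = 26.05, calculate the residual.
Residual = 1.8845

The residual is the difference between the actual value and the predicted value:

Residual = y - ŷ

Step 1: Calculate predicted value
ŷ = 13.1066 + 1.9998 × 5.53
ŷ = 24.1655

Step 2: Calculate residual
Residual = 26.05 - 24.1655
Residual = 1.8845

Interpretation: the model underestimates the actual value by 1.8845 at this point (positive residual → observation lies above the fitted line).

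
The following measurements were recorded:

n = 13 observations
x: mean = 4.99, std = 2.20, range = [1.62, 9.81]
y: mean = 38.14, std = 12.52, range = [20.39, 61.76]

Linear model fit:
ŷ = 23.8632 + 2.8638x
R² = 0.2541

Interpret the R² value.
About 25.41% of the variability in y is accounted for by the regression on x (R² = 0.2541) — a weak linear fit.

R² (coefficient of determination) measures the proportion of variance in y explained by the regression model.

Here R² = 0.2541:
- Explained: 25.41% of the variation in y
- Unexplained (residual): 100% − 25.41% = 74.59%
- Rule of thumb (below 0.3 weak; 0.3 to below 0.7 moderate; 0.7 and above strong) → weak

Note: R² says nothing about causation, and a high R² does not by itself mean the linear form is appropriate — check the residuals.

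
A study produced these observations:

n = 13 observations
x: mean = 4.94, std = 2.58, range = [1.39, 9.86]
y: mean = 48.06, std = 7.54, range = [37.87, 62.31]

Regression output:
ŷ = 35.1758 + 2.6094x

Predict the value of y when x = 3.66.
ŷ = 44.7262

Plug x = 3.66 into the fitted line:

ŷ = 35.1758 + 2.6094 × 3.66
ŷ = 35.1758 + 9.5504
ŷ = 44.7262

This is a point prediction; actual observations scatter around it by roughly the residual standard deviation.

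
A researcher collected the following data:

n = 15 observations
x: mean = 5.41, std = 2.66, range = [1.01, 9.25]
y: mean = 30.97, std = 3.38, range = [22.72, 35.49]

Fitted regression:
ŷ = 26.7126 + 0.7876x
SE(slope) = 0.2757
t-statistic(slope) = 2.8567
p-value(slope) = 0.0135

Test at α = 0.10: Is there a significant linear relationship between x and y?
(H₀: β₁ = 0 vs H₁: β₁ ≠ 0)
p-value = 0.0135 < α = 0.10, so we reject H₀. The relationship is significant.

Hypothesis test for the slope coefficient:

H₀: β₁ = 0 (no linear relationship)
H₁: β₁ ≠ 0 (linear relationship exists)

Test statistic: t = β̂₁ / SE(β̂₁) = 0.7876 / 0.2757 = 2.8567

With df = 13, the two-sided p-value for |t| = 2.8567 is 0.0135.

Decision rule: reject H₀ if p-value < α.
p-value = 0.0135 < α = 0.10 → reject H₀.

At α = 0.10 the data do provide convincing evidence of a nonzero slope.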